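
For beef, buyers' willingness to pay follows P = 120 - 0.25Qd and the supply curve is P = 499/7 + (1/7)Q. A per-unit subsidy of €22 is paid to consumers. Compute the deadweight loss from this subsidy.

Pre-subsidy: 120 - 0.25Q = 499/7 + (1/7)Q gives Q* = 124 and P* = 89.
With the rebate, buyers effectively pay Pb = Ps − 22, where Ps is the price sellers receive.
On the curves, Pb = 120 - 0.25Q and Ps = 499/7 + (1/7)Q; the wedge Ps − Pb = 22 gives 499/7 + (1/7)Q − (120 - 0.25Q) = 22, so Q' = 180.
Then Pb = 120 − 0.25·180 = 75 and Ps = 499/7 + (1/7)·180 = 97.
The subsidy expands output by 180 − 124 = 56 past the efficient level; on those units the gap between marginal cost and willingness to pay runs from 0 up to 22.
DWL = ½ × 22 × 56 = 616.

Deadweight loss = €616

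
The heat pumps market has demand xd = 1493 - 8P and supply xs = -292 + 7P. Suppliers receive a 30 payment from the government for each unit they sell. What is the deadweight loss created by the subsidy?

Deadweight loss = 1680

Pre-subsidy: 1493 - 8P = -292 + 7P gives P* = 119, x* = 541.
With the subsidy, sellers receive Ps = Pb + 30 for each unit, where Pb is the price buyers pay.
Supply in terms of Pb becomes xs = -292 + 7(Pb + 30) = -82 + 7Pb. Setting this equal to demand: 1493 - 8Pb = -82 + 7Pb, so Pb = 105.
Sellers receive Ps = 105 + 30 = 135; x' = 1493 − 8·105 = 653.
The subsidy expands output by 653 − 541 = 112 past the efficient level; on those units the gap between marginal cost and willingness to pay runs from 0 up to 30.
DWL = ½ × 30 × 112 = 1680.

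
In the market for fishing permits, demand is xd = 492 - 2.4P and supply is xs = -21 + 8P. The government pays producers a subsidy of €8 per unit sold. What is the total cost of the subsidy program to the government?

Government cost = 40392/13

Pre-subsidy: 492 - 2.4P = -21 + 8P gives P* = 2565/52, x* = 4857/13.
With the subsidy, sellers receive Ps = Pb + 8 for each unit, where Pb is the price buyers pay.
Supply in terms of Pb becomes xs = -21 + 8(Pb + 8) = 43 + 8Pb. Setting this equal to demand: 492 - 2.4Pb = 43 + 8Pb, so Pb = 2245/52.
Sellers receive Ps = 2245/52 + 8 = 2661/52; x' = 492 − 2.4·(2245/52) = 5049/13.
Government outlay = subsidy × quantity = 8 × 5049/13 = 40392/13.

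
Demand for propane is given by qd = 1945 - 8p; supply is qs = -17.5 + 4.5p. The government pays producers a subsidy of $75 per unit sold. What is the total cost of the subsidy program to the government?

Pre-subsidy: 1945 - 8p = -17.5 + 4.5p gives p* = 157, q* = 689.
With the subsidy, sellers receive ps = pb + 75 for each unit, where pb is the price buyers pay.
Supply in terms of pb becomes qs = -17.5 + 4.5(pb + 75) = 320 + 4.5pb. Setting this equal to demand: 1945 - 8pb = 320 + 4.5pb, so pb = 130.
Sellers receive ps = 130 + 75 = 205; q' = 1945 − 8·130 = 905.
Government outlay = subsidy × quantity = 75 × 905 = 67875.

Government cost = $67875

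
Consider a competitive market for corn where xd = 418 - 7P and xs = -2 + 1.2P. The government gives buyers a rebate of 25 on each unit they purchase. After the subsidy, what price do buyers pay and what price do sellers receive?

Buyers pay 1950/41; sellers receive 2975/41

Pre-subsidy: 418 - 7P = -2 + 1.2P gives P* = 2100/41, x* = 2438/41.
With the rebate, buyers effectively pay Pb = Ps − 25, where Ps is the price sellers receive.
Demand in terms of Ps becomes xd = 418 − 7(Ps − 25) = 593 - 7Ps. Setting this equal to supply: 593 - 7Ps = -2 + 1.2Ps, so Ps = 2975/41.
Buyers pay Pb = 2975/41 − 25 = 1950/41; x' = -2 + 1.2·(2975/41) = 3488/41.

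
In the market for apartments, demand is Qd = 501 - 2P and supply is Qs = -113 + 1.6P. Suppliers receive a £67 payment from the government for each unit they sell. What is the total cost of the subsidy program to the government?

Pre-subsidy: 501 - 2P = -113 + 1.6P gives P* = 1535/9, Q* = 1439/9.
With the subsidy, sellers receive Ps = Pb + 67 for each unit, where Pb is the price buyers pay.
Supply in terms of Pb becomes Qs = -113 + 1.6(Pb + 67) = -5.8 + 1.6Pb. Setting this equal to demand: 501 - 2Pb = -5.8 + 1.6Pb, so Pb = 1267/9.
Sellers receive Ps = 1267/9 + 67 = 1870/9; Q' = 501 − 2·(1267/9) = 1975/9.
Government outlay = subsidy × quantity = 67 × 1975/9 = 132325/9.

Government cost = 132325/9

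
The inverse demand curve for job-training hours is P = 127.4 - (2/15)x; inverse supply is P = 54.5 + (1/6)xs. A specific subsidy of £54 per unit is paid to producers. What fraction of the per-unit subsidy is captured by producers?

Pre-subsidy: 127.4 - (2/15)x = 54.5 + (1/6)x gives x* = 243 and P* = 95.
With the subsidy, sellers receive Ps = Pb + 54 for each unit, where Pb is the price buyers pay.
On the curves, Pb = 127.4 - (2/15)x and Ps = 54.5 + (1/6)x; the wedge Ps − Pb = 54 gives 54.5 + (1/6)x − (127.4 - (2/15)x) = 54, so x' = 423.
Then Pb = 127.4 − (2/15)·423 = 71 and Ps = 54.5 + (1/6)·423 = 125.
Buyers' price falls by P* − Pb = 95 − 71 = 24; sellers' price rises by Ps − P* = 125 − 95 = 30.
So producers capture 30/54 = 5/9 of each unit of subsidy.

Producer share = 5/9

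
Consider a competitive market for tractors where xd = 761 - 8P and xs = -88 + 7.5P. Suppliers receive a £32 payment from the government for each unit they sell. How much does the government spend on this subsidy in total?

Pre-subsidy: 761 - 8P = -88 + 7.5P gives P* = 1698/31, x* = 10007/31.
With the subsidy, sellers receive Ps = Pb + 32 for each unit, where Pb is the price buyers pay.
Supply in terms of Pb becomes xs = -88 + 7.5(Pb + 32) = 152 + 7.5Pb. Setting this equal to demand: 761 - 8Pb = 152 + 7.5Pb, so Pb = 1218/31.
Sellers receive Ps = 1218/31 + 32 = 2210/31; x' = 761 − 8·(1218/31) = 13847/31.
Government outlay = subsidy × quantity = 32 × 13847/31 = 443104/31.

Government cost = 443104/31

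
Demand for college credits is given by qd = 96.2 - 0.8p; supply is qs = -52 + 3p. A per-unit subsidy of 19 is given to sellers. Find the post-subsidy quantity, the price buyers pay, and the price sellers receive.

Pre-subsidy: 96.2 - 0.8p = -52 + 3p gives p* = 39, q* = 65.
With the subsidy, sellers receive ps = pb + 19 for each unit, where pb is the price buyers pay.
Supply in terms of pb becomes qs = -52 + 3(pb + 19) = 5 + 3pb. Setting this equal to demand: 96.2 - 0.8pb = 5 + 3pb, so pb = 24.
Sellers receive ps = 24 + 19 = 43; q' = 96.2 − 0.8·24 = 77.

q' = 77; buyers pay 24; sellers receive 43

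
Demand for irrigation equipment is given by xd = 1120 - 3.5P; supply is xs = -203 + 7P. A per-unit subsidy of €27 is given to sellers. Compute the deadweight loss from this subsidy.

Deadweight loss = €850.5

Pre-subsidy: 1120 - 3.5P = -203 + 7P gives P* = 126, x* = 679.
With the subsidy, sellers receive Ps = Pb + 27 for each unit, where Pb is the price buyers pay.
Supply in terms of Pb becomes xs = -203 + 7(Pb + 27) = -14 + 7Pb. Setting this equal to demand: 1120 - 3.5Pb = -14 + 7Pb, so Pb = 108.
Sellers receive Ps = 108 + 27 = 135; x' = 1120 − 3.5·108 = 742.
The subsidy expands output by 742 − 679 = 63 past the efficient level; on those units the gap between marginal cost and willingness to pay runs from 0 up to 27.
DWL = ½ × 27 × 63 = 850.5.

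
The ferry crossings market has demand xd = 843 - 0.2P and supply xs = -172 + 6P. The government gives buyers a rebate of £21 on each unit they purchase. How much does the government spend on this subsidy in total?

Pre-subsidy: 843 - 0.2P = -172 + 6P gives P* = 5075/31, x* = 25118/31.
With the rebate, buyers effectively pay Pb = Ps − 21, where Ps is the price sellers receive.
Demand in terms of Ps becomes xd = 843 − 0.2(Ps − 21) = 847.2 - 0.2Ps. Setting this equal to supply: 847.2 - 0.2Ps = -172 + 6Ps, so Ps = 5096/31.
Buyers pay Pb = 5096/31 − 21 = 4445/31; x' = -172 + 6·(5096/31) = 25244/31.
Government outlay = subsidy × quantity = 21 × 25244/31 = 530124/31.

Government cost = 530124/31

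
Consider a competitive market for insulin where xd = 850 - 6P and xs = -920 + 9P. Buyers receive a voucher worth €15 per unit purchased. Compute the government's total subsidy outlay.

Government cost = €2940

Pre-subsidy: 850 - 6P = -920 + 9P gives P* = 118, x* = 142.
With the rebate, buyers effectively pay Pb = Ps − 15, where Ps is the price sellers receive.
Demand in terms of Ps becomes xd = 850 − 6(Ps − 15) = 940 - 6Ps. Setting this equal to supply: 940 - 6Ps = -920 + 9Ps, so Ps = 124.
Buyers pay Pb = 124 − 15 = 109; x' = -920 + 9·124 = 196.
Government outlay = subsidy × quantity = 15 × 196 = 2940.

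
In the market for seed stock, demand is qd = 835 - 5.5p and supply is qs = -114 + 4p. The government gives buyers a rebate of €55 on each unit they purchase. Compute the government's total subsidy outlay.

Pre-subsidy: 835 - 5.5p = -114 + 4p gives p* = 1898/19, q* = 5426/19.
With the rebate, buyers effectively pay pb = ps − 55, where ps is the price sellers receive.
Demand in terms of ps becomes qd = 835 − 5.5(ps − 55) = 1137.5 - 5.5ps. Setting this equal to supply: 1137.5 - 5.5ps = -114 + 4ps, so ps = 2503/19.
Buyers pay pb = 2503/19 − 55 = 1458/19; q' = -114 + 4·(2503/19) = 7846/19.
Government outlay = subsidy × quantity = 55 × 7846/19 = 431530/19.

Government cost = 431530/19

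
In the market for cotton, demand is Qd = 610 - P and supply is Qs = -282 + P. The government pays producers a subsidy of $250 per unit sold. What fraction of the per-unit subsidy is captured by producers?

Producer share = 0.5

Pre-subsidy: 610 - P = -282 + P gives P* = 446, Q* = 164.
With the subsidy, sellers receive Ps = Pb + 250 for each unit, where Pb is the price buyers pay.
Supply in terms of Pb becomes Qs = -282 + 1(Pb + 250) = -32 + Pb. Setting this equal to demand: 610 - Pb = -32 + Pb, so Pb = 321.
Sellers receive Ps = 321 + 250 = 571; Q' = 610 − 1·321 = 289.
Buyers' price falls by P* − Pb = 446 − 321 = 125; sellers' price rises by Ps − P* = 571 − 446 = 125.
So producers capture 125/250 = 0.5 of each unit of subsidy.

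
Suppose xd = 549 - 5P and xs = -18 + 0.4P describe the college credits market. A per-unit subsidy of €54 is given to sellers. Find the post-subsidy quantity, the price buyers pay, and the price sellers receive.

x' = 44; buyers pay €101; sellers receive €155

Pre-subsidy: 549 - 5P = -18 + 0.4P gives P* = 105, x* = 24.
With the subsidy, sellers receive Ps = Pb + 54 for each unit, where Pb is the price buyers pay.
Supply in terms of Pb becomes xs = -18 + 0.4(Pb + 54) = 3.6 + 0.4Pb. Setting this equal to demand: 549 - 5Pb = 3.6 + 0.4Pb, so Pb = 101.
Sellers receive Ps = 101 + 54 = 155; x' = 549 − 5·101 = 44.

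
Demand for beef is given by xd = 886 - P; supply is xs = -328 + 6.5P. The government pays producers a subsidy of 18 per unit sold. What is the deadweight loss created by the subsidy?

Pre-subsidy: 886 - P = -328 + 6.5P gives P* = 2428/15, x* = 10862/15.
With the subsidy, sellers receive Ps = Pb + 18 for each unit, where Pb is the price buyers pay.
Supply in terms of Pb becomes xs = -328 + 6.5(Pb + 18) = -211 + 6.5Pb. Setting this equal to demand: 886 - Pb = -211 + 6.5Pb, so Pb = 2194/15.
Sellers receive Ps = 2194/15 + 18 = 2464/15; x' = 886 − 1·(2194/15) = 11096/15.
The subsidy expands output by 11096/15 − 10862/15 = 15.6 past the efficient level; on those units the gap between marginal cost and willingness to pay runs from 0 up to 18.
DWL = ½ × 18 × 15.6 = 140.4.

Deadweight loss = 140.4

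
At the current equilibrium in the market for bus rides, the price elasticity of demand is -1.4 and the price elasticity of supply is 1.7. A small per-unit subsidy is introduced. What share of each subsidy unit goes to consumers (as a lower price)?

For a small subsidy around the equilibrium, the benefit split depends on the relative slopes, which at a point are proportional to the elasticities.
Buyer share = εs/(εs + |εd|) = 1.7/(1.7 + 1.4) = 17/31; seller share = |εd|/(εs + |εd|) = 14/31.

Consumer share = 17/31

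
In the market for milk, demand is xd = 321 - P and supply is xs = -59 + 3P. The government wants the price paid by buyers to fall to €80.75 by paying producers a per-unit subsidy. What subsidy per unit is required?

Required subsidy s = €19 per unit

At a buyer price of 80.75, quantity demanded is 321 − 1·80.75 = 240.25.
Sellers supply 240.25 only when they receive Ps with -59 + 3·Ps = 240.25, i.e. Ps = 99.75.
s = Ps − Pb = 99.75 − 80.75 = 19.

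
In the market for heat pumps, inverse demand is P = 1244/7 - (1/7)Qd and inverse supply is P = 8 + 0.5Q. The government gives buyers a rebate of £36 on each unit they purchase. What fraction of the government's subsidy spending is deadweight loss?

DWL / government spending = 0.0875

Pre-subsidy: 1244/7 - (1/7)Q = 8 + 0.5Q gives Q* = 264 and P* = 140.
With the rebate, buyers effectively pay Pb = Ps − 36, where Ps is the price sellers receive.
On the curves, Pb = 1244/7 - (1/7)Q and Ps = 8 + 0.5Q; the wedge Ps − Pb = 36 gives 8 + 0.5Q − (1244/7 - (1/7)Q) = 36, so Q' = 320.
Then Pb = 1244/7 − (1/7)·320 = 132 and Ps = 8 + 0.5·320 = 168.
ΔCS = ½(264 + 320)(140 − 132) = 2336; ΔPS = ½(264 + 320)(168 − 140) = 8176.
Government spending = 36 × 320 = 11520.
DWL = ½ × 36 × (320 − 264) = 1008; fraction = 1008 / 11520 = 0.0875.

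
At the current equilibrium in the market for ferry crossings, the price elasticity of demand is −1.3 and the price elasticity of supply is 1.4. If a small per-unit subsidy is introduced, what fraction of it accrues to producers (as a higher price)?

For a small subsidy around the equilibrium, the benefit split depends on the relative slopes, which at a point are proportional to the elasticities.
Buyer share = εs/(εs + |εd|) = 1.4/(1.4 + 1.3) = 14/27; seller share = |εd|/(εs + |εd|) = 13/27.
So producers capture 13/27 of the subsidy.

Producer share = 13/27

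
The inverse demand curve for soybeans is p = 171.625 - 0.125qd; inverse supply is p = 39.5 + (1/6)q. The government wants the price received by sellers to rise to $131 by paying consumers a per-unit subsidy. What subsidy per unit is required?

At a seller price of 131, quantity supplied is -237 + 6·131 = 549.
Buyers absorb 549 only when they pay pb = 171.625 − 0.125·549 = 103.
s = ps − pb = 131 − 103 = 28.

Required subsidy s = $28 per unit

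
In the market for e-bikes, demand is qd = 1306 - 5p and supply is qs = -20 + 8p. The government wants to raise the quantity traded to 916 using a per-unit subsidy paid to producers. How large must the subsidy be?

Required subsidy s = 39 per unit

At q = 916, invert demand for the buyer price: pb = (1306 − 916)/5 = 78; invert supply for the seller price: ps = (916 − (-20))/8 = 117.
The subsidy must fill the gap: s = ps − pb = 117 − 78 = 39.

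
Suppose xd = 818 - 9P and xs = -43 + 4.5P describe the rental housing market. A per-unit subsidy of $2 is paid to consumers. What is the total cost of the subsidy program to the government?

Government cost = $500

Pre-subsidy: 818 - 9P = -43 + 4.5P gives P* = 574/9, x* = 244.
With the rebate, buyers effectively pay Pb = Ps − 2, where Ps is the price sellers receive.
Demand in terms of Ps becomes xd = 818 − 9(Ps − 2) = 836 - 9Ps. Setting this equal to supply: 836 - 9Ps = -43 + 4.5Ps, so Ps = 586/9.
Buyers pay Pb = 586/9 − 2 = 568/9; x' = -43 + 4.5·(586/9) = 250.
Government outlay = subsidy × quantity = 2 × 250 = 500.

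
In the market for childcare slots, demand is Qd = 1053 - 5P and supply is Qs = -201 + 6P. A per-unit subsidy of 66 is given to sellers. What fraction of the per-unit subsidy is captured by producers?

Producer share = 5/11

Pre-subsidy: 1053 - 5P = -201 + 6P gives P* = 114, Q* = 483.
With the subsidy, sellers receive Ps = Pb + 66 for each unit, where Pb is the price buyers pay.
Supply in terms of Pb becomes Qs = -201 + 6(Pb + 66) = 195 + 6Pb. Setting this equal to demand: 1053 - 5Pb = 195 + 6Pb, so Pb = 78.
Sellers receive Ps = 78 + 66 = 144; Q' = 1053 − 5·78 = 663.
Buyers' price falls by P* − Pb = 114 − 78 = 36; sellers' price rises by Ps − P* = 144 − 114 = 30.
So producers capture 30/66 = 5/11 of each unit of subsidy.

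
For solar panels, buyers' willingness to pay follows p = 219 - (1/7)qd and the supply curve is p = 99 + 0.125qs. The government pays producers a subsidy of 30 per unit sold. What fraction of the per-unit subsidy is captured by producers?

Producer share = 7/15

Pre-subsidy: 219 - (1/7)q = 99 + 0.125q gives q* = 448 and p* = 155.
With the subsidy, sellers receive ps = pb + 30 for each unit, where pb is the price buyers pay.
On the curves, pb = 219 - (1/7)q and ps = 99 + 0.125q; the wedge ps − pb = 30 gives 99 + 0.125q − (219 - (1/7)q) = 30, so q' = 560.
Then pb = 219 − (1/7)·560 = 139 and ps = 99 + 0.125·560 = 169.
Buyers' price falls by p* − pb = 155 − 139 = 16; sellers' price rises by ps − p* = 169 − 155 = 14.
So producers capture 14/30 = 7/15 of each unit of subsidy.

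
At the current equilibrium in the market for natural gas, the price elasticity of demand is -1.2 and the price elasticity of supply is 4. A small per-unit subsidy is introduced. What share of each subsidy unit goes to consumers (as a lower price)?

Consumer share = 10/13

For a small subsidy around the equilibrium, the benefit split depends on the relative slopes, which at a point are proportional to the elasticities.
Buyer share = εs/(εs + |εd|) = 4/(4 + 1.2) = 10/13; seller share = |εd|/(εs + |εd|) = 3/13.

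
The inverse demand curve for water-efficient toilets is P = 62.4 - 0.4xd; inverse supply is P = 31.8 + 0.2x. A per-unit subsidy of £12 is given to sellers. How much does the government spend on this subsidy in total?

Pre-subsidy: 62.4 - 0.4x = 31.8 + 0.2x gives x* = 51 and P* = 42.
With the subsidy, sellers receive Ps = Pb + 12 for each unit, where Pb is the price buyers pay.
On the curves, Pb = 62.4 - 0.4x and Ps = 31.8 + 0.2x; the wedge Ps − Pb = 12 gives 31.8 + 0.2x − (62.4 - 0.4x) = 12, so x' = 71.
Then Pb = 62.4 − 0.4·71 = 34 and Ps = 31.8 + 0.2·71 = 46.
Government outlay = subsidy × quantity = 12 × 71 = 852.

Government cost = £852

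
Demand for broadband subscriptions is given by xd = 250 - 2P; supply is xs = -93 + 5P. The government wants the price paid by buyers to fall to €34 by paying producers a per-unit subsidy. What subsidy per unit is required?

At a buyer price of 34, quantity demanded is 250 − 2·34 = 182.
Sellers supply 182 only when they receive Ps with -93 + 5·Ps = 182, i.e. Ps = 55.
s = Ps − Pb = 55 − 34 = 21.

Required subsidy s = €21 per unit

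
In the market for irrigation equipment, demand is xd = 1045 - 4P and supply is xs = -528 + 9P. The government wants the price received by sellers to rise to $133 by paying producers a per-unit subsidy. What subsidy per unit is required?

Required subsidy s = $39 per unit

At a seller price of 133, quantity supplied is -528 + 9·133 = 669.
Buyers absorb 669 only when they pay Pb with 1045 − 4·Pb = 669, i.e. Pb = 94.
s = Ps − Pb = 133 − 94 = 39.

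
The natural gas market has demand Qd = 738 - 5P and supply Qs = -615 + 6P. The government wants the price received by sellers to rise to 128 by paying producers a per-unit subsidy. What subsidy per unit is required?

At a seller price of 128, quantity supplied is -615 + 6·128 = 153.
Buyers absorb 153 only when they pay Pb with 738 − 5·Pb = 153, i.e. Pb = 117.
s = Ps − Pb = 128 − 117 = 11.

Required subsidy s = 11 per unit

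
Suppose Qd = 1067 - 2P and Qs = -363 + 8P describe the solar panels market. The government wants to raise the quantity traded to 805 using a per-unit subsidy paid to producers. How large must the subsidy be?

Required subsidy s = 15 per unit

At Q = 805, invert demand for the buyer price: Pb = (1067 − 805)/2 = 131; invert supply for the seller price: Ps = (805 − (-363))/8 = 146.
The subsidy must fill the gap: s = Ps − Pb = 146 − 131 = 15.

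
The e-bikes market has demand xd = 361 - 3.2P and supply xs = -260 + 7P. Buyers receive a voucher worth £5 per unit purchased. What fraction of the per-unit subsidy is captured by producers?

Pre-subsidy: 361 - 3.2P = -260 + 7P gives P* = 1035/17, x* = 2825/17.
With the rebate, buyers effectively pay Pb = Ps − 5, where Ps is the price sellers receive.
Demand in terms of Ps becomes xd = 361 − 3.2(Ps − 5) = 377 - 3.2Ps. Setting this equal to supply: 377 - 3.2Ps = -260 + 7Ps, so Ps = 3185/51.
Buyers pay Pb = 3185/51 − 5 = 2930/51; x' = -260 + 7·(3185/51) = 9035/51.
Buyers' price falls by P* − Pb = 1035/17 − 2930/51 = 175/51; sellers' price rises by Ps − P* = 3185/51 − 1035/17 = 80/51.
So producers capture (80/51)/5 = 16/51 of each unit of subsidy.

Producer share = 16/51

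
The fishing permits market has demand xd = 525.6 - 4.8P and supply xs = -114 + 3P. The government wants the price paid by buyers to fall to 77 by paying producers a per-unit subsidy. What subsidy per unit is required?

At a buyer price of 77, quantity demanded is 525.6 − 4.8·77 = 156.
Sellers supply 156 only when they receive Ps with -114 + 3·Ps = 156, i.e. Ps = 90.
s = Ps − Pb = 90 − 77 = 13.

Required subsidy s = 13 per unit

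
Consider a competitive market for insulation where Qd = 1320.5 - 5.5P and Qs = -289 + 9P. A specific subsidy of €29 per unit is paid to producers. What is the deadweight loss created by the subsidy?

Pre-subsidy: 1320.5 - 5.5P = -289 + 9P gives P* = 111, Q* = 710.
With the subsidy, sellers receive Ps = Pb + 29 for each unit, where Pb is the price buyers pay.
Supply in terms of Pb becomes Qs = -289 + 9(Pb + 29) = -28 + 9Pb. Setting this equal to demand: 1320.5 - 5.5Pb = -28 + 9Pb, so Pb = 93.
Sellers receive Ps = 93 + 29 = 122; Q' = 1320.5 − 5.5·93 = 809.
The subsidy expands output by 809 − 710 = 99 past the efficient level; on those units the gap between marginal cost and willingness to pay runs from 0 up to 29.
DWL = ½ × 29 × 99 = 1435.5.

Deadweight loss = €1435.5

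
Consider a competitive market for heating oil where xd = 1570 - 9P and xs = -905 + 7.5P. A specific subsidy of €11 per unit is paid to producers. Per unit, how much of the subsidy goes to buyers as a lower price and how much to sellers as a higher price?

Pre-subsidy: 1570 - 9P = -905 + 7.5P gives P* = 150, x* = 220.
With the subsidy, sellers receive Ps = Pb + 11 for each unit, where Pb is the price buyers pay.
Supply in terms of Pb becomes xs = -905 + 7.5(Pb + 11) = -822.5 + 7.5Pb. Setting this equal to demand: 1570 - 9Pb = -822.5 + 7.5Pb, so Pb = 145.
Sellers receive Ps = 145 + 11 = 156; x' = 1570 − 9·145 = 265.
Buyers' price falls by P* − Pb = 150 − 145 = 5; sellers' price rises by Ps − P* = 156 − 150 = 6.

Buyers gain €5 per unit; sellers gain €6 per unit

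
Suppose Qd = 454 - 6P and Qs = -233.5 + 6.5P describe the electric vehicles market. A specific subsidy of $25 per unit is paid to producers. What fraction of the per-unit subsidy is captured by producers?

Producer share = 0.48

Pre-subsidy: 454 - 6P = -233.5 + 6.5P gives P* = 55, Q* = 124.
With the subsidy, sellers receive Ps = Pb + 25 for each unit, where Pb is the price buyers pay.
Supply in terms of Pb becomes Qs = -233.5 + 6.5(Pb + 25) = -71 + 6.5Pb. Setting this equal to demand: 454 - 6Pb = -71 + 6.5Pb, so Pb = 42.
Sellers receive Ps = 42 + 25 = 67; Q' = 454 − 6·42 = 202.
Buyers' price falls by P* − Pb = 55 − 42 = 13; sellers' price rises by Ps − P* = 67 − 55 = 12.
So producers capture 12/25 = 0.48 of each unit of subsidy.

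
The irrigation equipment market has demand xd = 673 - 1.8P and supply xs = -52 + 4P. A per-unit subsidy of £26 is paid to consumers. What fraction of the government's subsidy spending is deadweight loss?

DWL / government spending = 117/3482

Pre-subsidy: 673 - 1.8P = -52 + 4P gives P* = 125, x* = 448.
With the rebate, buyers effectively pay Pb = Ps − 26, where Ps is the price sellers receive.
Demand in terms of Ps becomes xd = 673 − 1.8(Ps − 26) = 719.8 - 1.8Ps. Setting this equal to supply: 719.8 - 1.8Ps = -52 + 4Ps, so Ps = 3859/29.
Buyers pay Pb = 3859/29 − 26 = 3105/29; x' = -52 + 4·(3859/29) = 13928/29.
ΔCS = ½(448 + 13928/29)(125 − 3105/29) = 6999200/841; ΔPS = ½(448 + 13928/29)(3859/29 − 125) = 3149640/841.
Government spending = 26 × 13928/29 = 362128/29.
DWL = ½ × 26 × (13928/29 − 448) = 12168/29; fraction = (12168/29) / (362128/29) = 117/3482.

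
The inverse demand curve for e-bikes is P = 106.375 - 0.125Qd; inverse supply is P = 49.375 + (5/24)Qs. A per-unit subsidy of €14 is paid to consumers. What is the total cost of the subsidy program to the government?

Government cost = €2982

Pre-subsidy: 106.375 - 0.125Q = 49.375 + (5/24)Q gives Q* = 171 and P* = 85.
With the rebate, buyers effectively pay Pb = Ps − 14, where Ps is the price sellers receive.
On the curves, Pb = 106.375 - 0.125Q and Ps = 49.375 + (5/24)Q; the wedge Ps − Pb = 14 gives 49.375 + (5/24)Q − (106.375 - 0.125Q) = 14, so Q' = 213.
Then Pb = 106.375 − 0.125·213 = 79.75 and Ps = 49.375 + (5/24)·213 = 93.75.
Government outlay = subsidy × quantity = 14 × 213 = 2982.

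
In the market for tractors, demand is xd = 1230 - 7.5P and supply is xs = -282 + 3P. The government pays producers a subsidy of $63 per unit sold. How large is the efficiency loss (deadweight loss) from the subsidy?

Pre-subsidy: 1230 - 7.5P = -282 + 3P gives P* = 144, x* = 150.
With the subsidy, sellers receive Ps = Pb + 63 for each unit, where Pb is the price buyers pay.
Supply in terms of Pb becomes xs = -282 + 3(Pb + 63) = -93 + 3Pb. Setting this equal to demand: 1230 - 7.5Pb = -93 + 3Pb, so Pb = 126.
Sellers receive Ps = 126 + 63 = 189; x' = 1230 − 7.5·126 = 285.
The subsidy expands output by 285 − 150 = 135 past the efficient level; on those units the gap between marginal cost and willingness to pay runs from 0 up to 63.
DWL = ½ × 63 × 135 = 4252.5.

Deadweight loss = $4252.5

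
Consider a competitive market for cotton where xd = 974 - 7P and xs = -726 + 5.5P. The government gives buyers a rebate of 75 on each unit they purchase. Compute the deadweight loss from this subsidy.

Pre-subsidy: 974 - 7P = -726 + 5.5P gives P* = 136, x* = 22.
With the rebate, buyers effectively pay Pb = Ps − 75, where Ps is the price sellers receive.
Demand in terms of Ps becomes xd = 974 − 7(Ps − 75) = 1499 - 7Ps. Setting this equal to supply: 1499 - 7Ps = -726 + 5.5Ps, so Ps = 178.
Buyers pay Pb = 178 − 75 = 103; x' = -726 + 5.5·178 = 253.
The subsidy expands output by 253 − 22 = 231 past the efficient level; on those units the gap between marginal cost and willingness to pay runs from 0 up to 75.
DWL = ½ × 75 × 231 = 8662.5.

Deadweight loss = 8662.5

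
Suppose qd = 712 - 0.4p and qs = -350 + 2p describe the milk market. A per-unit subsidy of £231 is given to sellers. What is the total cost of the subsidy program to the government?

Government cost = £141372

Pre-subsidy: 712 - 0.4p = -350 + 2p gives p* = 442.5, q* = 535.
With the subsidy, sellers receive ps = pb + 231 for each unit, where pb is the price buyers pay.
Supply in terms of pb becomes qs = -350 + 2(pb + 231) = 112 + 2pb. Setting this equal to demand: 712 - 0.4pb = 112 + 2pb, so pb = 250.
Sellers receive ps = 250 + 231 = 481; q' = 712 − 0.4·250 = 612.
Government outlay = subsidy × quantity = 231 × 612 = 141372.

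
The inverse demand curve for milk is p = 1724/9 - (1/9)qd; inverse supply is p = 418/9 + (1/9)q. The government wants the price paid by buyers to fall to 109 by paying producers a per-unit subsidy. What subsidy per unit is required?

At a buyer price of 109, quantity demanded is 1724 − 9·109 = 743.
Sellers supply 743 only when they receive ps = 418/9 + (1/9)·743 = 129.
s = ps − pb = 129 − 109 = 20.

Required subsidy s = 20 per unit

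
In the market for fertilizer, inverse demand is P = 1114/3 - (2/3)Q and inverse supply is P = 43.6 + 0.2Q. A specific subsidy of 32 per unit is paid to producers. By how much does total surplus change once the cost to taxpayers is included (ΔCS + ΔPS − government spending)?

Pre-subsidy: 1114/3 - (2/3)Q = 43.6 + 0.2Q gives Q* = 4916/13 and P* = 1550/13.
With the subsidy, sellers receive Ps = Pb + 32 for each unit, where Pb is the price buyers pay.
On the curves, Pb = 1114/3 - (2/3)Q and Ps = 43.6 + 0.2Q; the wedge Ps − Pb = 32 gives 43.6 + 0.2Q − (1114/3 - (2/3)Q) = 32, so Q' = 5396/13.
Then Pb = 1114/3 − (2/3)·(5396/13) = 1230/13 and Ps = 43.6 + 0.2·(5396/13) = 1646/13.
ΔCS = ½(4916/13 + 5396/13)(1550/13 − 1230/13) = 1649920/169; ΔPS = ½(4916/13 + 5396/13)(1646/13 − 1550/13) = 494976/169.
Government spending = 32 × 5396/13 = 172672/13.
Net change = 1649920/169 + 494976/169 − 172672/13 = -7680/13. The loss equals the DWL triangle ½·32·480/13.

Net change in total surplus = -7680/13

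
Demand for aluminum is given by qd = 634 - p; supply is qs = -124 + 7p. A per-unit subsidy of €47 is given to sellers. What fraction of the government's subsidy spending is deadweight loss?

Pre-subsidy: 634 - p = -124 + 7p gives p* = 94.75, q* = 539.25.
With the subsidy, sellers receive ps = pb + 47 for each unit, where pb is the price buyers pay.
Supply in terms of pb becomes qs = -124 + 7(pb + 47) = 205 + 7pb. Setting this equal to demand: 634 - pb = 205 + 7pb, so pb = 53.625.
Sellers receive ps = 53.625 + 47 = 100.625; q' = 634 − 1·53.625 = 580.375.
ΔCS = ½(539.25 + 580.375)(94.75 − 53.625) = 23022.2890625; ΔPS = ½(539.25 + 580.375)(100.625 − 94.75) = 3288.8984375.
Government spending = 47 × 580.375 = 27277.625.
DWL = ½ × 47 × (580.375 − 539.25) = 966.4375; fraction = 966.4375 / 27277.625 = 329/9286.

DWL / government spending = 329/9286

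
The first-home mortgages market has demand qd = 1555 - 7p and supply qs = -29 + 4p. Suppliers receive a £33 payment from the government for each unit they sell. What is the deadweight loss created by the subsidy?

Deadweight loss = £1386

Pre-subsidy: 1555 - 7p = -29 + 4p gives p* = 144, q* = 547.
With the subsidy, sellers receive ps = pb + 33 for each unit, where pb is the price buyers pay.
Supply in terms of pb becomes qs = -29 + 4(pb + 33) = 103 + 4pb. Setting this equal to demand: 1555 - 7pb = 103 + 4pb, so pb = 132.
Sellers receive ps = 132 + 33 = 165; q' = 1555 − 7·132 = 631.
The subsidy expands output by 631 − 547 = 84 past the efficient level; on those units the gap between marginal cost and willingness to pay runs from 0 up to 33.
DWL = ½ × 33 × 84 = 1386.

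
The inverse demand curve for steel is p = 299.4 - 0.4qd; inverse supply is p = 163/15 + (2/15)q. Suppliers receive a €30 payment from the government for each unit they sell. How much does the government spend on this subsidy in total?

Pre-subsidy: 299.4 - 0.4q = 163/15 + (2/15)q gives q* = 541 and p* = 83.
With the subsidy, sellers receive ps = pb + 30 for each unit, where pb is the price buyers pay.
On the curves, pb = 299.4 - 0.4q and ps = 163/15 + (2/15)q; the wedge ps − pb = 30 gives 163/15 + (2/15)q − (299.4 - 0.4q) = 30, so q' = 597.25.
Then pb = 299.4 − 0.4·597.25 = 60.5 and ps = 163/15 + (2/15)·597.25 = 90.5.
Government outlay = subsidy × quantity = 30 × 597.25 = 17917.5.

Government cost = €17917.5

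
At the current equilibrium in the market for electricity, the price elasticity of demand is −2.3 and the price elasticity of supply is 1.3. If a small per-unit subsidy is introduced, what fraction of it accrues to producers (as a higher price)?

Producer share = 23/36

For a small subsidy around the equilibrium, the benefit split depends on the relative slopes, which at a point are proportional to the elasticities.
Buyer share = εs/(εs + |εd|) = 1.3/(1.3 + 2.3) = 13/36; seller share = |εd|/(εs + |εd|) = 23/36.
So producers capture 23/36 of the subsidy.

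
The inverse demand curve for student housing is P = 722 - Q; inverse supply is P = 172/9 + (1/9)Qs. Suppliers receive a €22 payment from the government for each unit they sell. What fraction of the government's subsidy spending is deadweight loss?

Pre-subsidy: 722 - Q = 172/9 + (1/9)Q gives Q* = 632.6 and P* = 89.4.
With the subsidy, sellers receive Ps = Pb + 22 for each unit, where Pb is the price buyers pay.
On the curves, Pb = 722 - Q and Ps = 172/9 + (1/9)Q; the wedge Ps − Pb = 22 gives 172/9 + (1/9)Q − (722 - Q) = 22, so Q' = 652.4.
Then Pb = 722 − 1·652.4 = 69.6 and Ps = 172/9 + (1/9)·652.4 = 91.6.
ΔCS = ½(632.6 + 652.4)(89.4 − 69.6) = 12721.5; ΔPS = ½(632.6 + 652.4)(91.6 − 89.4) = 1413.5.
Government spending = 22 × 652.4 = 14352.8.
DWL = ½ × 22 × (652.4 − 632.6) = 217.8; fraction = 217.8 / 14352.8 = 99/6524.

DWL / government spending = 99/6524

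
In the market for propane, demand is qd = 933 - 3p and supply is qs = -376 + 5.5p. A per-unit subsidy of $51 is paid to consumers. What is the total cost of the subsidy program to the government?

Government cost = $29070

Pre-subsidy: 933 - 3p = -376 + 5.5p gives p* = 154, q* = 471.
With the rebate, buyers effectively pay pb = ps − 51, where ps is the price sellers receive.
Demand in terms of ps becomes qd = 933 − 3(ps − 51) = 1086 - 3ps. Setting this equal to supply: 1086 - 3ps = -376 + 5.5ps, so ps = 172.
Buyers pay pb = 172 − 51 = 121; q' = -376 + 5.5·172 = 570.
Government outlay = subsidy × quantity = 51 × 570 = 29070.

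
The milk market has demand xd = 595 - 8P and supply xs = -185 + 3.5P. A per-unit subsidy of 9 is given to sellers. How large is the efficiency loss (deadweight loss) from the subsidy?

Deadweight loss = 2268/23

Pre-subsidy: 595 - 8P = -185 + 3.5P gives P* = 1560/23, x* = 1205/23.
With the subsidy, sellers receive Ps = Pb + 9 for each unit, where Pb is the price buyers pay.
Supply in terms of Pb becomes xs = -185 + 3.5(Pb + 9) = -153.5 + 3.5Pb. Setting this equal to demand: 595 - 8Pb = -153.5 + 3.5Pb, so Pb = 1497/23.
Sellers receive Ps = 1497/23 + 9 = 1704/23; x' = 595 − 8·(1497/23) = 1709/23.
The subsidy expands output by 1709/23 − 1205/23 = 504/23 past the efficient level; on those units the gap between marginal cost and willingness to pay runs from 0 up to 9.
DWL = ½ × 9 × 504/23 = 2268/23.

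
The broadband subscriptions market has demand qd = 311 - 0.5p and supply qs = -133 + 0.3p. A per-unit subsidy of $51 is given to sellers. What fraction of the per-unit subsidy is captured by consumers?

Pre-subsidy: 311 - 0.5p = -133 + 0.3p gives p* = 555, q* = 33.5.
With the subsidy, sellers receive ps = pb + 51 for each unit, where pb is the price buyers pay.
Supply in terms of pb becomes qs = -133 + 0.3(pb + 51) = -117.7 + 0.3pb. Setting this equal to demand: 311 - 0.5pb = -117.7 + 0.3pb, so pb = 535.875.
Sellers receive ps = 535.875 + 51 = 586.875; q' = 311 − 0.5·535.875 = 43.0625.
Buyers' price falls by p* − pb = 555 − 535.875 = 19.125; sellers' price rises by ps − p* = 586.875 − 555 = 31.875.
So consumers capture 19.125/51 = 0.375 of each unit of subsidy.

Consumer share = 0.375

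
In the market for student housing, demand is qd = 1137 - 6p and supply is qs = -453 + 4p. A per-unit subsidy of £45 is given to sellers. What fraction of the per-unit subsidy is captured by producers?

Producer share = 0.6

Pre-subsidy: 1137 - 6p = -453 + 4p gives p* = 159, q* = 183.
With the subsidy, sellers receive ps = pb + 45 for each unit, where pb is the price buyers pay.
Supply in terms of pb becomes qs = -453 + 4(pb + 45) = -273 + 4pb. Setting this equal to demand: 1137 - 6pb = -273 + 4pb, so pb = 141.
Sellers receive ps = 141 + 45 = 186; q' = 1137 − 6·141 = 291.
Buyers' price falls by p* − pb = 159 − 141 = 18; sellers' price rises by ps − p* = 186 − 159 = 27.
So producers capture 27/45 = 0.6 of each unit of subsidy.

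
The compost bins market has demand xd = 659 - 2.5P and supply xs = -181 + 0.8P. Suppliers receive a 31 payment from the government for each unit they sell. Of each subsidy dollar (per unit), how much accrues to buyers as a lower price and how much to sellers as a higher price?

Buyers gain 248/33 per unit; sellers gain 775/33 per unit

Pre-subsidy: 659 - 2.5P = -181 + 0.8P gives P* = 2800/11, x* = 249/11.
With the subsidy, sellers receive Ps = Pb + 31 for each unit, where Pb is the price buyers pay.
Supply in terms of Pb becomes xs = -181 + 0.8(Pb + 31) = -156.2 + 0.8Pb. Setting this equal to demand: 659 - 2.5Pb = -156.2 + 0.8Pb, so Pb = 8152/33.
Sellers receive Ps = 8152/33 + 31 = 9175/33; x' = 659 − 2.5·(8152/33) = 1367/33.
Buyers' price falls by P* − Pb = 2800/11 − 8152/33 = 248/33; sellers' price rises by Ps − P* = 9175/33 − 2800/11 = 775/33.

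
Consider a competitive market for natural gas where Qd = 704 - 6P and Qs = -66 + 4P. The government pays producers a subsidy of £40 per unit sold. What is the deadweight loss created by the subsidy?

Pre-subsidy: 704 - 6P = -66 + 4P gives P* = 77, Q* = 242.
With the subsidy, sellers receive Ps = Pb + 40 for each unit, where Pb is the price buyers pay.
Supply in terms of Pb becomes Qs = -66 + 4(Pb + 40) = 94 + 4Pb. Setting this equal to demand: 704 - 6Pb = 94 + 4Pb, so Pb = 61.
Sellers receive Ps = 61 + 40 = 101; Q' = 704 − 6·61 = 338.
The subsidy expands output by 338 − 242 = 96 past the efficient level; on those units the gap between marginal cost and willingness to pay runs from 0 up to 40.
DWL = ½ × 40 × 96 = 1920.

Deadweight loss = £1920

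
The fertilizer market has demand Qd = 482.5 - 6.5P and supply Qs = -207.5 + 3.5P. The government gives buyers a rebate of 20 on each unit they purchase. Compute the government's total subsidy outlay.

Government cost = 1590

Pre-subsidy: 482.5 - 6.5P = -207.5 + 3.5P gives P* = 69, Q* = 34.
With the rebate, buyers effectively pay Pb = Ps − 20, where Ps is the price sellers receive.
Demand in terms of Ps becomes Qd = 482.5 − 6.5(Ps − 20) = 612.5 - 6.5Ps. Setting this equal to supply: 612.5 - 6.5Ps = -207.5 + 3.5Ps, so Ps = 82.
Buyers pay Pb = 82 − 20 = 62; Q' = -207.5 + 3.5·82 = 79.5.
Government outlay = subsidy × quantity = 20 × 79.5 = 1590.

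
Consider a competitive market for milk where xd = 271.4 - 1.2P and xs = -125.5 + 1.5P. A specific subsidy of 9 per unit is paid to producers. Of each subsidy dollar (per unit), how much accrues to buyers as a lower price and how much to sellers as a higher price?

Buyers gain 5 per unit; sellers gain 4 per unit

Pre-subsidy: 271.4 - 1.2P = -125.5 + 1.5P gives P* = 147, x* = 95.
With the subsidy, sellers receive Ps = Pb + 9 for each unit, where Pb is the price buyers pay.
Supply in terms of Pb becomes xs = -125.5 + 1.5(Pb + 9) = -112 + 1.5Pb. Setting this equal to demand: 271.4 - 1.2Pb = -112 + 1.5Pb, so Pb = 142.
Sellers receive Ps = 142 + 9 = 151; x' = 271.4 − 1.2·142 = 101.
Buyers' price falls by P* − Pb = 147 − 142 = 5; sellers' price rises by Ps − P* = 151 − 147 = 4.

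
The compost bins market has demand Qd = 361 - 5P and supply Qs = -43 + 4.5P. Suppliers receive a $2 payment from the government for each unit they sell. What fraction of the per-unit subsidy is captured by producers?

Pre-subsidy: 361 - 5P = -43 + 4.5P gives P* = 808/19, Q* = 2819/19.
With the subsidy, sellers receive Ps = Pb + 2 for each unit, where Pb is the price buyers pay.
Supply in terms of Pb becomes Qs = -43 + 4.5(Pb + 2) = -34 + 4.5Pb. Setting this equal to demand: 361 - 5Pb = -34 + 4.5Pb, so Pb = 790/19.
Sellers receive Ps = 790/19 + 2 = 828/19; Q' = 361 − 5·(790/19) = 2909/19.
Buyers' price falls by P* − Pb = 808/19 − 790/19 = 18/19; sellers' price rises by Ps − P* = 828/19 − 808/19 = 20/19.
So producers capture (20/19)/2 = 10/19 of each unit of subsidy.

Producer share = 10/19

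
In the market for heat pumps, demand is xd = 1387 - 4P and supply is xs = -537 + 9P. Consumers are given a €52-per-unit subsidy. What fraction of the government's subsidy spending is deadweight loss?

Pre-subsidy: 1387 - 4P = -537 + 9P gives P* = 148, x* = 795.
With the rebate, buyers effectively pay Pb = Ps − 52, where Ps is the price sellers receive.
Demand in terms of Ps becomes xd = 1387 − 4(Ps − 52) = 1595 - 4Ps. Setting this equal to supply: 1595 - 4Ps = -537 + 9Ps, so Ps = 164.
Buyers pay Pb = 164 − 52 = 112; x' = -537 + 9·164 = 939.
ΔCS = ½(795 + 939)(148 − 112) = 31212; ΔPS = ½(795 + 939)(164 − 148) = 13872.
Government spending = 52 × 939 = 48828.
DWL = ½ × 52 × (939 − 795) = 3744; fraction = 3744 / 48828 = 24/313.

DWL / government spending = 24/313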